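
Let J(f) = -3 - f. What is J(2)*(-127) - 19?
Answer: 616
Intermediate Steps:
J(2)*(-127) - 19 = (-3 - 1*2)*(-127) - 19 = (-3 - 2)*(-127) - 19 = -5*(-127) - 19 = 635 - 19 = 616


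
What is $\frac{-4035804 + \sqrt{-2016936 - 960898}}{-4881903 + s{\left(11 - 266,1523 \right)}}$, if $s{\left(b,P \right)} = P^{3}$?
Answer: $- \frac{1008951}{881940191} + \frac{i \sqrt{2977834}}{3527760764} \approx -0.001144 + 4.8916 \cdot 10^{-7} i$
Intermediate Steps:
$\frac{-4035804 + \sqrt{-2016936 - 960898}}{-4881903 + s{\left(11 - 266,1523 \right)}} = \frac{-4035804 + \sqrt{-2016936 - 960898}}{-4881903 + 1523^{3}} = \frac{-4035804 + \sqrt{-2977834}}{-4881903 + 3532642667} = \frac{-4035804 + i \sqrt{2977834}}{3527760764} = \left(-4035804 + i \sqrt{2977834}\right) \frac{1}{3527760764} = - \frac{1008951}{881940191} + \frac{i \sqrt{2977834}}{3527760764}$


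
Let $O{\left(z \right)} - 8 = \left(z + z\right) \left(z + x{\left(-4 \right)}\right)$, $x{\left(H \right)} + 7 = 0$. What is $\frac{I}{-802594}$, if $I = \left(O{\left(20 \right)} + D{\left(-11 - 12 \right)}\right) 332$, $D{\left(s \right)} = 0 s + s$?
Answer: $- \frac{83830}{401297} \approx -0.2089$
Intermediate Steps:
$x{\left(H \right)} = -7$ ($x{\left(H \right)} = -7 + 0 = -7$)
$O{\left(z \right)} = 8 + 2 z \left(-7 + z\right)$ ($O{\left(z \right)} = 8 + \left(z + z\right) \left(z - 7\right) = 8 + 2 z \left(-7 + z\right)$)
$D{\left(s \right)} = s$ ($D{\left(s \right)} = 0 + s = s$)
$I = 167660$ ($I = \left(\left(8 - 280 + 2 \cdot 20^{2}\right) - 23\right) 332 = \left(\left(8 - 280 + 2 \cdot 400\right) - 23\right) 332 = \left(\left(8 - 280 + 800\right) - 23\right) 332 = \left(528 - 23\right) 332 = 505 \cdot 332 = 167660$)
$\frac{I}{-802594} = \frac{167660}{-802594} = 167660 \left(- \frac{1}{802594}\right) = - \frac{83830}{401297}$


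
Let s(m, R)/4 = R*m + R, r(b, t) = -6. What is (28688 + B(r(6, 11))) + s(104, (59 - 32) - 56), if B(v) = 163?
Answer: 16671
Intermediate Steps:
s(m, R) = 4*R + 4*R*m (s(m, R) = 4*(R*m + R) = 4*(R + R*m) = 4*R + 4*R*m)
(28688 + B(r(6, 11))) + s(104, (59 - 32) - 56) = (28688 + 163) + 4*((59 - 32) - 56)*(1 + 104) = 28851 + 4*(27 - 56)*105 = 28851 + 4*(-29)*105 = 28851 - 12180 = 16671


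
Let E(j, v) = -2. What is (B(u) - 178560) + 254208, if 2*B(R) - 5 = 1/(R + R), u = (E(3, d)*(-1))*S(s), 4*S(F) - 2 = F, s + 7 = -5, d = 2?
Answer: 1513009/20 ≈ 75651.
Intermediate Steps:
s = -12 (s = -7 - 5 = -12)
S(F) = ½ + F/4
u = -5 (u = (-2*(-1))*(½ + (¼)*(-12)) = 2*(½ - 3) = 2*(-5/2) = -5)
B(R) = 5/2 + 1/(4*R) (B(R) = 5/2 + 1/(2*(R + R)) = 5/2 + 1/(2*((2*R))) = 5/2 + (1/(2*R))/2 = 5/2 + 1/(4*R))
(B(u) - 178560) + 254208 = ((¼)*(1 + 10*(-5))/(-5) - 178560) + 254208 = ((¼)*(-⅕)*(1 - 50) - 178560) + 254208 = ((¼)*(-⅕)*(-49) - 178560) + 254208 = (49/20 - 178560) + 254208 = -3571151/20 + 254208 = 1513009/20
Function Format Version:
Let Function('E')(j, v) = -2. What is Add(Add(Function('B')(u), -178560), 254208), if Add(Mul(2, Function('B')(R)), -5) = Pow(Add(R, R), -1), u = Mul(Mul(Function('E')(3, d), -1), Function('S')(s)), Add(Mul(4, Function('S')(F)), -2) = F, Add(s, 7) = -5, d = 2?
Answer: Rational(1513009, 20) ≈ 75651.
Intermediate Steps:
s = -12 (s = Add(-7, -5) = -12)
Function('S')(F) = Add(Rational(1, 2), Mul(Rational(1, 4), F))
u = -5 (u = Mul(Mul(-2, -1), Add(Rational(1, 2), Mul(Rational(1, 4), -12))) = Mul(2, Add(Rational(1, 2), -3)) = Mul(2, Rational(-5, 2)) = -5)
Function('B')(R) = Add(Rational(5, 2), Mul(Rational(1, 4), Pow(R, -1))) (Function('B')(R) = Add(Rational(5, 2), Mul(Rational(1, 2), Pow(Add(R, R), -1))) = Add(Rational(5, 2), Mul(Rational(1, 2), Pow(Mul(2, R), -1))) = Add(Rational(5, 2), Mul(Rational(1, 2), Mul(Rational(1, 2), Pow(R, -1)))) = Add(Rational(5, 2), Mul(Rational(1, 4), Pow(R, -1))))
Add(Add(Function('B')(u), -178560), 254208) = Add(Add(Mul(Rational(1, 4), Pow(-5, -1), Add(1, Mul(10, -5))), -178560), 254208) = Add(Add(Mul(Rational(1, 4), Rational(-1, 5), Add(1, -50)), -178560), 254208) = Add(Add(Mul(Rational(1, 4), Rational(-1, 5), -49), -178560), 254208) = Add(Add(Rational(49, 20), -178560), 254208) = Add(Rational(-3571151, 20), 254208) = Rational(1513009, 20)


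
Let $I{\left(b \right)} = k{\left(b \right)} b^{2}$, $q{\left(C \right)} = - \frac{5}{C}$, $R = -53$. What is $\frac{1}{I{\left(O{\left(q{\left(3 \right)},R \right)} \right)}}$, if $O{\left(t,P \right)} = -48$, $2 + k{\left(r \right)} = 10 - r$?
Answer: $\frac{1}{129024} \approx 7.7505 \cdot 10^{-6}$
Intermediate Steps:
$k{\left(r \right)} = 8 - r$ ($k{\left(r \right)} = -2 - \left(-10 + r\right) = 8 - r$)
$I{\left(b \right)} = b^{2} \left(8 - b\right)$ ($I{\left(b \right)} = \left(8 - b\right) b^{2} = b^{2} \left(8 - b\right)$)
$\frac{1}{I{\left(O{\left(q{\left(3 \right)},R \right)} \right)}} = \frac{1}{\left(-48\right)^{2} \left(8 - -48\right)} = \frac{1}{2304 \left(8 + 48\right)} = \frac{1}{2304 \cdot 56} = \frac{1}{129024}$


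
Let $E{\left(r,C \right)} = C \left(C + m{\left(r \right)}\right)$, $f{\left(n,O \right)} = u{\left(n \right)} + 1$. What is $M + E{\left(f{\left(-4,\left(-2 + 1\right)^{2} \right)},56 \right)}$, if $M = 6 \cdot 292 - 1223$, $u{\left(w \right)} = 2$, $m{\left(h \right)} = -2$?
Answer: $3553$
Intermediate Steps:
$f{\left(n,O \right)} = 3$ ($f{\left(n,O \right)} = 2 + 1 = 3$)
$M = 529$ ($M = 1752 - 1223 = 529$)
$E{\left(r,C \right)} = C \left(-2 + C\right)$ ($E{\left(r,C \right)} = C \left(C - 2\right) = C \left(-2 + C\right)$)
$M + E{\left(f{\left(-4,\left(-2 + 1\right)^{2} \right)},56 \right)} = 529 + 56 \left(-2 + 56\right) = 529 + 56 \cdot 54 = 529 + 3024 = 3553$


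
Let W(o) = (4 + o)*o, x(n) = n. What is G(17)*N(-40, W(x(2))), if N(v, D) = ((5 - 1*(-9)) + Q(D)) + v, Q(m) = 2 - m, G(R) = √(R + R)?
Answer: -36*√34 ≈ -209.91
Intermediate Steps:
G(R) = √2*√R (G(R) = √(2*R) = √2*√R)
W(o) = o*(4 + o)
N(v, D) = 16 + v - D (N(v, D) = ((5 - 1*(-9)) + (2 - D)) + v = ((5 + 9) + (2 - D)) + v = (14 + (2 - D)) + v = (16 - D) + v = 16 + v - D)
G(17)*N(-40, W(x(2))) = (√2*√17)*(16 - 40 - 2*(4 + 2)) = √34*(16 - 40 - 2*6) = √34*(16 - 40 - 1*12) = √34*(16 - 40 - 12) = √34*(-36) = -36*√34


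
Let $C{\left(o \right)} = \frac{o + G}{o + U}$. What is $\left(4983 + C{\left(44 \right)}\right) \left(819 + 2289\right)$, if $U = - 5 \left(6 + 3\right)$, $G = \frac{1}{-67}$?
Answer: $\frac{1028480712}{67} \approx 1.535 \cdot 10^{7}$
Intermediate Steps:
$G = - \frac{1}{67} \approx -0.014925$
$U = -45$ ($U = \left(-5\right) 9 = -45$)
$C{\left(o \right)} = \frac{- \frac{1}{67} + o}{-45 + o}$ ($C{\left(o \right)} = \frac{o - \frac{1}{67}}{o - 45} = \frac{- \frac{1}{67} + o}{-45 + o}$)
$\left(4983 + C{\left(44 \right)}\right) \left(819 + 2289\right) = \left(4983 + \frac{- \frac{1}{67} + 44}{-45 + 44}\right) \left(819 + 2289\right) = \left(4983 + \frac{1}{-1} \cdot \frac{2947}{67}\right) 3108 = \left(4983 - \frac{2947}{67}\right) 3108 = \frac{330914}{67} \cdot 3108 = \frac{1028480712}{67}$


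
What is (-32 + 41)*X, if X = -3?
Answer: -27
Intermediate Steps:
(-32 + 41)*X = (-32 + 41)*(-3) = 9*(-3) = -27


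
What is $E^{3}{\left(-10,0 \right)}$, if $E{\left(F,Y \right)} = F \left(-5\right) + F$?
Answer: $64000$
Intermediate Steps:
$E{\left(F,Y \right)} = - 4 F$ ($E{\left(F,Y \right)} = - 5 F + F = - 4 F$)
$E^{3}{\left(-10,0 \right)} = \left(\left(-4\right) \left(-10\right)\right)^{3} = 40^{3} = 64000$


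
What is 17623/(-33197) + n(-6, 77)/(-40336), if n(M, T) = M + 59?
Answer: -712600769/1339034192 ≈ -0.53218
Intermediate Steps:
n(M, T) = 59 + M
17623/(-33197) + n(-6, 77)/(-40336) = 17623/(-33197) + (59 - 6)/(-40336) = 17623*(-1/33197) + 53*(-1/40336) = -17623/33197 - 53/40336 = -712600769/1339034192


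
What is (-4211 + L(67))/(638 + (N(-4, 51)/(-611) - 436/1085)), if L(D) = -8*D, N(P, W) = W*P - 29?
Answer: -3146952445/422938939 ≈ -7.4407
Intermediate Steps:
N(P, W) = -29 + P*W (N(P, W) = P*W - 29 = -29 + P*W)
(-4211 + L(67))/(638 + (N(-4, 51)/(-611) - 436/1085)) = (-4211 - 8*67)/(638 + ((-29 - 4*51)/(-611) - 436/1085)) = (-4211 - 536)/(638 + ((-29 - 204)*(-1/611) - 436*1/1085)) = -4747/(638 + (-233*(-1/611) - 436/1085)) = -4747/(638 + (233/611 - 436/1085)) = -4747/(638 - 13591/662935) = -4747/422938939/662935 = -4747*662935/422938939 = -3146952445/422938939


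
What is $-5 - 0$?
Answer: $-5$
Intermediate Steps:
$-5 - 0 = -5 + 0 = -5$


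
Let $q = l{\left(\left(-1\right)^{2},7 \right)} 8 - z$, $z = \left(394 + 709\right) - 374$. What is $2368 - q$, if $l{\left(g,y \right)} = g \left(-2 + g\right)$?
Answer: $3105$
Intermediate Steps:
$z = 729$ ($z = 1103 - 374 = 729$)
$q = -737$ ($q = \left(-1\right)^{2} \left(-2 + \left(-1\right)^{2}\right) 8 - 729 = 1 \left(-2 + 1\right) 8 - 729 = 1 \left(-1\right) 8 - 729 = \left(-1\right) 8 - 729 = -8 - 729 = -737$)
$2368 - q = 2368 - -737 = 2368 + 737 = 3105$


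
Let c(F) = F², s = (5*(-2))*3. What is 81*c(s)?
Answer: 72900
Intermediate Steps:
s = -30 (s = -10*3 = -30)
81*c(s) = 81*(-30)² = 81*900 = 72900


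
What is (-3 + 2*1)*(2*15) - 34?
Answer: -64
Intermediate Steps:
(-3 + 2*1)*(2*15) - 34 = (-3 + 2)*30 - 34 = -1*30 - 34 = -30 - 34 = -64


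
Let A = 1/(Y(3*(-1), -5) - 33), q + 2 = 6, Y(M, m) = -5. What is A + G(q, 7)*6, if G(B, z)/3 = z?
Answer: 4787/38 ≈ 125.97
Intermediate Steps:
q = 4 (q = -2 + 6 = 4)
G(B, z) = 3*z
A = -1/38 (A = 1/(-5 - 33) = 1/(-38) = -1/38 ≈ -0.026316)
A + G(q, 7)*6 = -1/38 + (3*7)*6 = -1/38 + 21*6 = -1/38 + 126 = 4787/38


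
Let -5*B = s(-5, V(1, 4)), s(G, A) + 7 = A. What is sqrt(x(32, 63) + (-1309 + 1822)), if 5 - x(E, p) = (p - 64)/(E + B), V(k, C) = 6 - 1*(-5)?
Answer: sqrt(3151707)/78 ≈ 22.760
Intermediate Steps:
V(k, C) = 11 (V(k, C) = 6 + 5 = 11)
s(G, A) = -7 + A
B = -4/5 (B = -(-7 + 11)/5 = -1/5*4 = -4/5 ≈ -0.80000)
x(E, p) = 5 - (-64 + p)/(-4/5 + E) (x(E, p) = 5 - (p - 64)/(E - 4/5) = 5 - (-64 + p)/(-4/5 + E))
sqrt(x(32, 63) + (-1309 + 1822)) = sqrt(5*(60 - 1*63 + 5*32)/(-4 + 5*32) + (-1309 + 1822)) = sqrt(5*(60 - 63 + 160)/(-4 + 160) + 513) = sqrt(5*157/156 + 513) = sqrt(5*(1/156)*157 + 513) = sqrt(785/156 + 513) = sqrt(80813/156) = sqrt(3151707)/78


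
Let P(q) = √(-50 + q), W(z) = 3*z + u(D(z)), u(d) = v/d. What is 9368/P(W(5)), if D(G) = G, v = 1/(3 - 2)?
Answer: -4684*I*√870/87 ≈ -1588.0*I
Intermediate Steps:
v = 1 (v = 1/1 = 1)
u(d) = 1/d
W(z) = 1/z + 3*z (W(z) = 3*z + 1/z = 1/z + 3*z)
9368/P(W(5)) = 9368/(√(-50 + (1/5 + 3*5))) = 9368/(√(-50 + (⅕ + 15))) = 9368/(√(-50 + 76/5)) = 9368/(√(-174/5)) = 9368/((I*√870/5)) = 9368*(-I*√870/174) = -4684*I*√870/87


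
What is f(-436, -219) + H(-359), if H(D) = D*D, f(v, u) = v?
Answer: 128445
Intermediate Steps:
H(D) = D²
f(-436, -219) + H(-359) = -436 + (-359)² = -436 + 128881 = 128445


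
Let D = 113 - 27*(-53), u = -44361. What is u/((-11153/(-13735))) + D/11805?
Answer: -7192749624443/131661165 ≈ -54631.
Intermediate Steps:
D = 1544 (D = 113 + 1431 = 1544)
u/((-11153/(-13735))) + D/11805 = -44361/((-11153/(-13735))) + 1544/11805 = -44361/((-11153*(-1/13735))) + 1544*(1/11805) = -44361/11153/13735 + 1544/11805 = -44361*13735/11153 + 1544/11805 = -609298335/11153 + 1544/11805 = -7192749624443/131661165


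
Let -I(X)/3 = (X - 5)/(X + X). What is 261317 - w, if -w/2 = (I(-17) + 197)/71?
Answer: 315416251/1207 ≈ 2.6132e+5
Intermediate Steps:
I(X) = -3*(-5 + X)/(2*X) (I(X) = -3*(X - 5)/(X + X) = -3*(-5 + X)/(2*X))
w = -6632/1207 (w = -2*((3/2)*(5 - 1*(-17))/(-17) + 197)/71 = -2*((3/2)*(-1/17)*(5 + 17) + 197)/71 = -2*((3/2)*(-1/17)*22 + 197)/71 = -2*(-33/17 + 197)/71 = -2*3316/(71*17) = -2*3316/1207 = -6632/1207 ≈ -5.4946)
261317 - w = 261317 - 1*(-6632/1207) = 261317 + 6632/1207 = 315416251/1207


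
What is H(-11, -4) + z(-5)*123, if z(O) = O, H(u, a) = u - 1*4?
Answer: -630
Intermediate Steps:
H(u, a) = -4 + u (H(u, a) = u - 4 = -4 + u)
H(-11, -4) + z(-5)*123 = (-4 - 11) - 5*123 = -15 - 615 = -630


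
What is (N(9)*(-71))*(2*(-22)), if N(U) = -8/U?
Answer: -24992/9 ≈ -2776.9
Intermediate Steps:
(N(9)*(-71))*(2*(-22)) = (-8/9*(-71))*(2*(-22)) = (-8*⅑*(-71))*(-44) = -8/9*(-71)*(-44) = (568/9)*(-44) = -24992/9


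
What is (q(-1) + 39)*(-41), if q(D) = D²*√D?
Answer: -1599 - 41*I ≈ -1599.0 - 41.0*I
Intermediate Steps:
q(D) = D^(5/2)
(q(-1) + 39)*(-41) = ((-1)^(5/2) + 39)*(-41) = (I + 39)*(-41) = (39 + I)*(-41) = -1599 - 41*I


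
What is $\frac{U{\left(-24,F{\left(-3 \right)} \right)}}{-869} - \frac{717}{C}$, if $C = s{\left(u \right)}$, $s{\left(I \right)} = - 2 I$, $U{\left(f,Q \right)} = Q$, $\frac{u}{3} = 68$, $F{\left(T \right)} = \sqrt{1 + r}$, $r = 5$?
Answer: $\frac{239}{136} - \frac{\sqrt{6}}{869} \approx 1.7545$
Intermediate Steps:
$F{\left(T \right)} = \sqrt{6}$ ($F{\left(T \right)} = \sqrt{1 + 5} = \sqrt{6}$)
$u = 204$ ($u = 3 \cdot 68 = 204$)
$C = -408$ ($C = \left(-2\right) 204 = -408$)
$\frac{U{\left(-24,F{\left(-3 \right)} \right)}}{-869} - \frac{717}{C} = \frac{\sqrt{6}}{-869} - \frac{717}{-408} = \sqrt{6} \left(- \frac{1}{869}\right) - - \frac{239}{136} = - \frac{\sqrt{6}}{869} + \frac{239}{136} = \frac{239}{136} - \frac{\sqrt{6}}{869}$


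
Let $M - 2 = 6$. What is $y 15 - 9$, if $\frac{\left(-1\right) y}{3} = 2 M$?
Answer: $-729$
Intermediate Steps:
$M = 8$ ($M = 2 + 6 = 8$)
$y = -48$ ($y = - 3 \cdot 2 \cdot 8 = \left(-3\right) 16 = -48$)
$y 15 - 9 = \left(-48\right) 15 - 9 = -720 - 9 = -729$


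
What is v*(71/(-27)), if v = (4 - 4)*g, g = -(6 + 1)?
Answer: 0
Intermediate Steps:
g = -7 (g = -1*7 = -7)
v = 0 (v = (4 - 4)*(-7) = 0*(-7) = 0)
v*(71/(-27)) = 0*(71/(-27)) = 0*(71*(-1/27)) = 0*(-71/27) = 0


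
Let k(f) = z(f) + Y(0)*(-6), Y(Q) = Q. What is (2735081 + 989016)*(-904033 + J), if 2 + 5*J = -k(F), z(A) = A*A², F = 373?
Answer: -210095989898548/5 ≈ -4.2019e+13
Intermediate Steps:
z(A) = A³
k(f) = f³ (k(f) = f³ + 0*(-6) = f³ + 0 = f³)
J = -51895119/5 (J = -⅖ + (-1*373³)/5 = -⅖ + (-1*51895117)/5 = -⅖ + (⅕)*(-51895117) = -⅖ - 51895117/5 = -51895119/5 ≈ -1.0379e+7)
(2735081 + 989016)*(-904033 + J) = (2735081 + 989016)*(-904033 - 51895119/5) = 3724097*(-56415284/5) = -210095989898548/5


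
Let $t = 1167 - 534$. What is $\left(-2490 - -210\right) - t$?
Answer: $-2913$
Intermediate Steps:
$t = 633$ ($t = 1167 - 534 = 633$)
$\left(-2490 - -210\right) - t = \left(-2490 - -210\right) - 633 = \left(-2490 + 210\right) - 633 = -2280 - 633 = -2913$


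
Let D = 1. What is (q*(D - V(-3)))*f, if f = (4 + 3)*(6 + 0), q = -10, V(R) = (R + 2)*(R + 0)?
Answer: 840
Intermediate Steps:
V(R) = R*(2 + R) (V(R) = (2 + R)*R = R*(2 + R))
f = 42 (f = 7*6 = 42)
(q*(D - V(-3)))*f = -10*(1 - (-3)*(2 - 3))*42 = -10*(1 - (-3)*(-1))*42 = -10*(1 - 1*3)*42 = -10*(1 - 3)*42 = -10*(-2)*42 = 20*42 = 840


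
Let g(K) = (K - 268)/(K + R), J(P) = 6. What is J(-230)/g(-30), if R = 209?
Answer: -537/149 ≈ -3.6040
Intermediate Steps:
g(K) = (-268 + K)/(209 + K) (g(K) = (K - 268)/(K + 209) = (-268 + K)/(209 + K))
J(-230)/g(-30) = 6/(((-268 - 30)/(209 - 30))) = 6/((-298/179)) = 6/(((1/179)*(-298))) = 6/(-298/179) = 6*(-179/298) = -537/149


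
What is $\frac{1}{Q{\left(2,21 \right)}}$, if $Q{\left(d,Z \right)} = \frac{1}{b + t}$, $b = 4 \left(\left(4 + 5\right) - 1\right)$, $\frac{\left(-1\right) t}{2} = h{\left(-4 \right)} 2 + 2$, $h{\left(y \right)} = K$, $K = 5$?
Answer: $8$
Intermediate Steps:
$h{\left(y \right)} = 5$
$t = -24$ ($t = - 2 \left(5 \cdot 2 + 2\right) = - 2 \left(10 + 2\right) = \left(-2\right) 12 = -24$)
$b = 32$ ($b = 4 \left(9 - 1\right) = 4 \cdot 8 = 32$)
$Q{\left(d,Z \right)} = \frac{1}{8}$ ($Q{\left(d,Z \right)} = \frac{1}{32 - 24} = \frac{1}{8}$)
$\frac{1}{Q{\left(2,21 \right)}} = \frac{1}{\frac{1}{8}} = 8$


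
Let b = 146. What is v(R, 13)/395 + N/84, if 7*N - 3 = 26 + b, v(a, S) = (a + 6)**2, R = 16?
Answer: 50531/33180 ≈ 1.5229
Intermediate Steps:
v(a, S) = (6 + a)**2
N = 25 (N = 3/7 + (26 + 146)/7 = 3/7 + (1/7)*172 = 3/7 + 172/7 = 25)
v(R, 13)/395 + N/84 = (6 + 16)**2/395 + 25/84 = 22**2*(1/395) + 25*(1/84) = 484*(1/395) + 25/84 = 484/395 + 25/84 = 50531/33180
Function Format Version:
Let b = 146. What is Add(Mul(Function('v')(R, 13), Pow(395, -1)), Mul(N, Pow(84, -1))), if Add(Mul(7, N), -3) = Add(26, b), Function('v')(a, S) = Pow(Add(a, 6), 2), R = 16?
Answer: Rational(50531, 33180) ≈ 1.5229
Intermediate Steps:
Function('v')(a, S) = Pow(Add(6, a), 2)
N = 25 (N = Add(Rational(3, 7), Mul(Rational(1, 7), Add(26, 146))) = Add(Rational(3, 7), Mul(Rational(1, 7), 172)) = Add(Rational(3, 7), Rational(172, 7)) = 25)
Add(Mul(Function('v')(R, 13), Pow(395, -1)), Mul(N, Pow(84, -1))) = Add(Mul(Pow(Add(6, 16), 2), Pow(395, -1)), Mul(25, Pow(84, -1))) = Add(Mul(Pow(22, 2), Rational(1, 395)), Mul(25, Rational(1, 84))) = Add(Mul(484, Rational(1, 395)), Rational(25, 84)) = Add(Rational(484, 395), Rational(25, 84)) = Rational(50531, 33180)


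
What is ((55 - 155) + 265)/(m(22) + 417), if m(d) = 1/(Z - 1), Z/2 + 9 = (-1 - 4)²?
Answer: 5115/12928 ≈ 0.39565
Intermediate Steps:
Z = 32 (Z = -18 + 2*(-1 - 4)² = -18 + 2*(-5)² = -18 + 2*25 = -18 + 50 = 32)
m(d) = 1/31 (m(d) = 1/(32 - 1) = 1/31)
((55 - 155) + 265)/(m(22) + 417) = ((55 - 155) + 265)/(1/31 + 417) = (-100 + 265)/(12928/31) = 165*(31/12928) = 5115/12928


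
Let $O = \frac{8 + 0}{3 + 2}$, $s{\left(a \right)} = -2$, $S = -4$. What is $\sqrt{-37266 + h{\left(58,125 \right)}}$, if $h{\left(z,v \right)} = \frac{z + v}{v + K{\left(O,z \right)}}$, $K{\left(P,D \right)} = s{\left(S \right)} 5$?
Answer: $\frac{i \sqrt{492821805}}{115} \approx 193.04 i$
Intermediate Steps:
$O = \frac{8}{5} \approx 1.6$
$K{\left(P,D \right)} = -10$ ($K{\left(P,D \right)} = \left(-2\right) 5 = -10$)
$h{\left(z,v \right)} = \frac{v + z}{-10 + v}$ ($h{\left(z,v \right)} = \frac{z + v}{v - 10} = \frac{v + z}{-10 + v}$)
$\sqrt{-37266 + h{\left(58,125 \right)}} = \sqrt{-37266 + \frac{125 + 58}{-10 + 125}} = \sqrt{-37266 + \frac{1}{115} \cdot 183} = \sqrt{-37266 + \frac{183}{115}} = \sqrt{- \frac{4285407}{115}} = \frac{i \sqrt{492821805}}{115}$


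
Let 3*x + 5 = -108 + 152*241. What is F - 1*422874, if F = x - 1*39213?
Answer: -449914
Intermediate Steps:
x = 12173 (x = -5/3 + (-108 + 152*241)/3 = -5/3 + (-108 + 36632)/3 = -5/3 + (⅓)*36524 = -5/3 + 36524/3 = 12173)
F = -27040 (F = 12173 - 1*39213 = 12173 - 39213 = -27040)
F - 1*422874 = -27040 - 1*422874 = -27040 - 422874 = -449914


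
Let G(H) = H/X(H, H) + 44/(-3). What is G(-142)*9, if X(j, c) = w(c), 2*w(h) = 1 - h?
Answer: -21432/143 ≈ -149.87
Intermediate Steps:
w(h) = ½ - h/2 (w(h) = (1 - h)/2 = ½ - h/2)
X(j, c) = ½ - c/2
G(H) = -44/3 + H/(½ - H/2) (G(H) = H/(½ - H/2) + 44/(-3) = H/(½ - H/2) + 44*(-⅓) = H/(½ - H/2) - 44/3 = -44/3 + H/(½ - H/2))
G(-142)*9 = (2*(22 - 25*(-142))/(3*(-1 - 142)))*9 = ((⅔)*(22 + 3550)/(-143))*9 = ((⅔)*(-1/143)*3572)*9 = -7144/429*9 = -21432/143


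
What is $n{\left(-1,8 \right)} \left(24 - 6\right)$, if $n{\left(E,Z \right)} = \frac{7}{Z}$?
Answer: $\frac{63}{4} \approx 15.75$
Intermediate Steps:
$n{\left(-1,8 \right)} \left(24 - 6\right) = \frac{7}{8} \left(24 - 6\right) = 7 \cdot \frac{1}{8} \cdot 18 = \frac{7}{8} \cdot 18 = \frac{63}{4}$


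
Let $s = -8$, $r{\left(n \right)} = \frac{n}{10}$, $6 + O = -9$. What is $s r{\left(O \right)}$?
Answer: $12$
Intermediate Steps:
$O = -15$ ($O = -6 - 9 = -15$)
$r{\left(n \right)} = \frac{n}{10}$ ($r{\left(n \right)} = n \frac{1}{10} = \frac{n}{10}$)
$s r{\left(O \right)} = - 8 \cdot \frac{1}{10} \left(-15\right) = \left(-8\right) \left(- \frac{3}{2}\right) = 12$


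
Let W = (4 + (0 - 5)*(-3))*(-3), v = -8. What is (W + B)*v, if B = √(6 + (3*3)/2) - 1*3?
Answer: 480 - 4*√42 ≈ 454.08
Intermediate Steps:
W = -57 (W = (4 - 5*(-3))*(-3) = (4 + 15)*(-3) = 19*(-3) = -57)
B = -3 + √42/2 (B = √(6 + 9*(½)) - 3 = √(6 + 9/2) - 3 = √(21/2) - 3 = √42/2 - 3 = -3 + √42/2 ≈ 0.24037)
(W + B)*v = (-57 + (-3 + √42/2))*(-8) = (-60 + √42/2)*(-8) = 480 - 4*√42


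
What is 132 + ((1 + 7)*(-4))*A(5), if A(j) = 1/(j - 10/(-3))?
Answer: 3204/25 ≈ 128.16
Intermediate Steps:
A(j) = 1/(10/3 + j) (A(j) = 1/(j - 10*(-⅓)) = 1/(j + 10/3) = 1/(10/3 + j))
132 + ((1 + 7)*(-4))*A(5) = 132 + ((1 + 7)*(-4))*(3/(10 + 3*5)) = 132 + (8*(-4))*(3/(10 + 15)) = 132 - 96/25 = 3204/25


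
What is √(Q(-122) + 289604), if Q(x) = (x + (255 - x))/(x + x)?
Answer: √4310450381/122 ≈ 538.15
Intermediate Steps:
Q(x) = 255/(2*x) (Q(x) = 255/((2*x)) = 255*(1/(2*x)) = 255/(2*x))
√(Q(-122) + 289604) = √((255/2)/(-122) + 289604) = √((255/2)*(-1/122) + 289604) = √(-255/244 + 289604) = √(70663121/244) = √4310450381/122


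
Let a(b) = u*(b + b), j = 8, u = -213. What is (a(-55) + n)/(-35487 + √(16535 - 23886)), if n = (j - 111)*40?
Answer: -68525397/125933452 - 1931*I*√7351/125933452 ≈ -0.54414 - 0.0013147*I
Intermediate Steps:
a(b) = -426*b (a(b) = -213*(b + b) = -426*b)
n = -4120 (n = (8 - 111)*40 = -103*40 = -4120)
(a(-55) + n)/(-35487 + √(16535 - 23886)) = (-426*(-55) - 4120)/(-35487 + √(16535 - 23886)) = (23430 - 4120)/(-35487 + √(-7351)) = 19310/(-35487 + I*√7351)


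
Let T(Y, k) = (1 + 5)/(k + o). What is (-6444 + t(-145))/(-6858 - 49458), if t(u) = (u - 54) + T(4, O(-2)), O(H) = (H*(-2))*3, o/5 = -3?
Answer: 2215/18772 ≈ 0.11799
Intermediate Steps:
o = -15 (o = 5*(-3) = -15)
O(H) = -6*H (O(H) = -2*H*3 = -6*H)
T(Y, k) = 6/(-15 + k) (T(Y, k) = (1 + 5)/(k - 15) = 6/(-15 + k))
t(u) = -56 + u (t(u) = (u - 54) + 6/(-15 - 6*(-2)) = (-54 + u) + 6/(-15 + 12) = (-54 + u) + 6/(-3) = (-54 + u) + 6*(-1/3) = (-54 + u) - 2 = -56 + u)
(-6444 + t(-145))/(-6858 - 49458) = (-6444 + (-56 - 145))/(-6858 - 49458) = (-6444 - 201)/(-56316) = -6645*(-1/56316) = 2215/18772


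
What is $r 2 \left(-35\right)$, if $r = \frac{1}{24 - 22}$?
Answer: $-35$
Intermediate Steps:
$r = \frac{1}{2} \approx 0.5$
$r 2 \left(-35\right) = \frac{1}{2} \cdot 2 \left(-35\right) = 1 \left(-35\right) = -35$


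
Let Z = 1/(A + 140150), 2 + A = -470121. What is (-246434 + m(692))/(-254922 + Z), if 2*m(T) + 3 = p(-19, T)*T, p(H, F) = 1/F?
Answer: 81316896255/84117377107 ≈ 0.96671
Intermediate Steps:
A = -470123 (A = -2 - 470121 = -470123)
Z = -1/329973 (Z = 1/(-470123 + 140150) = 1/(-329973) = -1/329973 ≈ -3.0306e-6)
m(T) = -1 (m(T) = -3/2 + (T/T)/2 = -3/2 + (½)*1 = -3/2 + ½ = -1)
(-246434 + m(692))/(-254922 + Z) = (-246434 - 1)/(-254922 - 1/329973) = -246435/(-84117377107/329973) = -246435*(-329973/84117377107) = 81316896255/84117377107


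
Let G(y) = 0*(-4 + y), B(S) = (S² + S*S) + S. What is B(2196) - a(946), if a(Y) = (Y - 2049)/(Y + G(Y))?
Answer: 9126089591/946 ≈ 9.6470e+6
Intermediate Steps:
B(S) = S + 2*S² (B(S) = (S² + S²) + S = 2*S² + S = S + 2*S²)
G(y) = 0
a(Y) = (-2049 + Y)/Y (a(Y) = (Y - 2049)/(Y + 0) = (-2049 + Y)/Y)
B(2196) - a(946) = 2196*(1 + 2*2196) - (-2049 + 946)/946 = 2196*(1 + 4392) - (-1103)/946 = 2196*4393 - 1*(-1103/946) = 9647028 + 1103/946 = 9126089591/946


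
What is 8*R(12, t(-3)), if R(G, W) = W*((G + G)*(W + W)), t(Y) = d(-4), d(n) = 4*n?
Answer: 98304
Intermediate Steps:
t(Y) = -16 (t(Y) = 4*(-4) = -16)
R(G, W) = 4*G*W² (R(G, W) = W*((2*G)*(2*W)) = W*(4*G*W) = 4*G*W²)
8*R(12, t(-3)) = 8*(4*12*(-16)²) = 8*(4*12*256) = 8*12288 = 98304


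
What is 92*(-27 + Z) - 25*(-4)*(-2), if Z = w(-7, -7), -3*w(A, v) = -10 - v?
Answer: -2592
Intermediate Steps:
w(A, v) = 10/3 + v/3 (w(A, v) = -(-10 - v)/3 = 10/3 + v/3)
Z = 1 (Z = 10/3 + (⅓)*(-7) = 10/3 - 7/3 = 1)
92*(-27 + Z) - 25*(-4)*(-2) = 92*(-27 + 1) - 25*(-4)*(-2) = 92*(-26) + 100*(-2) = -2392 - 200 = -2592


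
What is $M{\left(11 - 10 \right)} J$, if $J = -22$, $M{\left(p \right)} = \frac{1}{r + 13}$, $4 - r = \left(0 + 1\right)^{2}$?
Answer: $- \frac{11}{8} \approx -1.375$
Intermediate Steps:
$r = 3$ ($r = 4 - \left(0 + 1\right)^{2} = 4 - 1^{2} = 4 - 1 = 3$)
$M{\left(p \right)} = \frac{1}{16}$ ($M{\left(p \right)} = \frac{1}{3 + 13} = \frac{1}{16}$)
$M{\left(11 - 10 \right)} J = \frac{1}{16} \left(-22\right) = - \frac{11}{8}$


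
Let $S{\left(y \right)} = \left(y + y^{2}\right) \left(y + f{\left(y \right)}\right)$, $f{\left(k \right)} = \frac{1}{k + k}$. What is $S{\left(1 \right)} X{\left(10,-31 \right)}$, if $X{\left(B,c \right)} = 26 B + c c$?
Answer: $3663$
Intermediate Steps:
$X{\left(B,c \right)} = c^{2} + 26 B$ ($X{\left(B,c \right)} = 26 B + c^{2} = c^{2} + 26 B$)
$f{\left(k \right)} = \frac{1}{2 k}$
$S{\left(y \right)} = \left(y + y^{2}\right) \left(y + \frac{1}{2 y}\right)$
$S{\left(1 \right)} X{\left(10,-31 \right)} = \left(\frac{1}{2} + 1^{2} + 1^{3} + \frac{1}{2} \cdot 1\right) \left(\left(-31\right)^{2} + 26 \cdot 10\right) = \left(\frac{1}{2} + 1 + 1 + \frac{1}{2}\right) \left(961 + 260\right) = 3 \cdot 1221 = 3663$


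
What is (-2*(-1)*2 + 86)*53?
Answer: 4770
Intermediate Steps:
(-2*(-1)*2 + 86)*53 = (2*2 + 86)*53 = (4 + 86)*53 = 90*53 = 4770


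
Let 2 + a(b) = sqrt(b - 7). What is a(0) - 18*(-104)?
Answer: 1870 + I*sqrt(7) ≈ 1870.0 + 2.6458*I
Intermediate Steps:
a(b) = -2 + sqrt(-7 + b) (a(b) = -2 + sqrt(b - 7) = -2 + sqrt(-7 + b))
a(0) - 18*(-104) = (-2 + sqrt(-7 + 0)) - 18*(-104) = (-2 + sqrt(-7)) + 1872 = (-2 + I*sqrt(7)) + 1872 = 1870 + I*sqrt(7)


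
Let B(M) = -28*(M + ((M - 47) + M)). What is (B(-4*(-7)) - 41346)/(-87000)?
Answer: 21191/43500 ≈ 0.48715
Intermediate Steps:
B(M) = 1316 - 84*M (B(M) = -28*(M + ((-47 + M) + M)) = -28*(M + (-47 + 2*M)) = -28*(-47 + 3*M) = 1316 - 84*M)
(B(-4*(-7)) - 41346)/(-87000) = ((1316 - (-336)*(-7)) - 41346)/(-87000) = ((1316 - 84*28) - 41346)*(-1/87000) = ((1316 - 2352) - 41346)*(-1/87000) = (-1036 - 41346)*(-1/87000) = -42382*(-1/87000) = 21191/43500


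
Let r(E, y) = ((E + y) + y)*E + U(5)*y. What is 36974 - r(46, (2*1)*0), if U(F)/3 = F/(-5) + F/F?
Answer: 34858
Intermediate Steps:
U(F) = 3 - 3*F/5 (U(F) = 3*(F/(-5) + F/F) = 3*(F*(-⅕) + 1) = 3*(-F/5 + 1) = 3*(1 - F/5) = 3 - 3*F/5)
r(E, y) = E*(E + 2*y) (r(E, y) = ((E + y) + y)*E + (3 - ⅗*5)*y = (E + 2*y)*E + (3 - 3)*y = E*(E + 2*y) + 0*y = E*(E + 2*y) + 0 = E*(E + 2*y))
36974 - r(46, (2*1)*0) = 36974 - 46*(46 + 2*((2*1)*0)) = 36974 - 46*(46 + 2*(2*0)) = 36974 - 46*(46 + 2*0) = 36974 - 46*(46 + 0) = 36974 - 46*46 = 36974 - 1*2116 = 36974 - 2116 = 34858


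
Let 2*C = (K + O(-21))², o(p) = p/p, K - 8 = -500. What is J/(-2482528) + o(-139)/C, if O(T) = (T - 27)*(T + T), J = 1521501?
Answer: -220862296345/360366247008 ≈ -0.61288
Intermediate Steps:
K = -492 (K = 8 - 500 = -492)
o(p) = 1
O(T) = 2*T*(-27 + T) (O(T) = (-27 + T)*(2*T) = 2*T*(-27 + T))
C = 1161288 (C = (-492 + 2*(-21)*(-27 - 21))²/2 = (-492 + 2*(-21)*(-48))²/2 = (-492 + 2016)²/2 = (½)*1524² = (½)*2322576 = 1161288)
J/(-2482528) + o(-139)/C = 1521501/(-2482528) + 1/1161288 = 1521501*(-1/2482528) + 1*(1/1161288) = -1521501/2482528 + 1/1161288 = -220862296345/360366247008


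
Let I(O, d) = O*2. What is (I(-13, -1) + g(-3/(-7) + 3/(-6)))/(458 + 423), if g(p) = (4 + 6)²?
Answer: 74/881 ≈ 0.083995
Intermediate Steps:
g(p) = 100 (g(p) = 10² = 100)
I(O, d) = 2*O
(I(-13, -1) + g(-3/(-7) + 3/(-6)))/(458 + 423) = (2*(-13) + 100)/(458 + 423) = (-26 + 100)/881 = 74*(1/881) = 74/881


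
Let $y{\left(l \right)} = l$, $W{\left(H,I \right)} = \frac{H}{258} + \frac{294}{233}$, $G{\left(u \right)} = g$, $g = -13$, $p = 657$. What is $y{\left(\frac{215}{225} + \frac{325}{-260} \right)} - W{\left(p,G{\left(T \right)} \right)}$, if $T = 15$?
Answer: $- \frac{7398997}{1803420} \approx -4.1028$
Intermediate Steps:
$G{\left(u \right)} = -13$
$W{\left(H,I \right)} = \frac{294}{233} + \frac{H}{258}$ ($W{\left(H,I \right)} = H \frac{1}{258} + 294 \cdot \frac{1}{233} = \frac{H}{258} + \frac{294}{233} = \frac{294}{233} + \frac{H}{258}$)
$y{\left(\frac{215}{225} + \frac{325}{-260} \right)} - W{\left(p,G{\left(T \right)} \right)} = \left(\frac{215}{225} + \frac{325}{-260}\right) - \left(\frac{294}{233} + \frac{1}{258} \cdot 657\right) = \left(215 \cdot \frac{1}{225} + 325 \left(- \frac{1}{260}\right)\right) - \left(\frac{294}{233} + \frac{219}{86}\right) = \left(\frac{43}{45} - \frac{5}{4}\right) - \frac{76311}{20038} = - \frac{53}{180} - \frac{76311}{20038} = - \frac{7398997}{1803420}$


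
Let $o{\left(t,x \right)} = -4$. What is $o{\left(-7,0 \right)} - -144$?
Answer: $140$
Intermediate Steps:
$o{\left(-7,0 \right)} - -144 = -4 - -144 = -4 + 144 = 140$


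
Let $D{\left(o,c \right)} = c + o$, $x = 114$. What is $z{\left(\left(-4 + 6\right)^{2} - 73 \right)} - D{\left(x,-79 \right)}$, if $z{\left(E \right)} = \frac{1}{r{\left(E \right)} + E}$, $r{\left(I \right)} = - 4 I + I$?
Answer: $- \frac{4829}{138} \approx -34.993$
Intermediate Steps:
$r{\left(I \right)} = - 3 I$
$z{\left(E \right)} = - \frac{1}{2 E}$ ($z{\left(E \right)} = \frac{1}{- 3 E + E} = \frac{1}{\left(-2\right) E} = - \frac{1}{2 E}$)
$z{\left(\left(-4 + 6\right)^{2} - 73 \right)} - D{\left(x,-79 \right)} = - \frac{1}{2 \left(\left(-4 + 6\right)^{2} - 73\right)} - \left(-79 + 114\right) = - \frac{1}{2 \left(2^{2} - 73\right)} - 35 = - \frac{1}{2 \left(4 - 73\right)} - 35 = - \frac{1}{2 \left(-69\right)} - 35 = \left(- \frac{1}{2}\right) \left(- \frac{1}{69}\right) - 35 = \frac{1}{138} - 35 = - \frac{4829}{138}$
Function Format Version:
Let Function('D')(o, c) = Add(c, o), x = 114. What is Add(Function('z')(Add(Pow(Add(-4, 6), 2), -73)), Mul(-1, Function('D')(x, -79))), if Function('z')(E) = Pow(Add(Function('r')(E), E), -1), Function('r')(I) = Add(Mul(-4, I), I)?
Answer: Rational(-4829, 138) ≈ -34.993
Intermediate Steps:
Function('r')(I) = Mul(-3, I)
Function('z')(E) = Mul(Rational(-1, 2), Pow(E, -1)) (Function('z')(E) = Pow(Add(Mul(-3, E), E), -1) = Pow(Mul(-2, E), -1) = Mul(Rational(-1, 2), Pow(E, -1)))
Add(Function('z')(Add(Pow(Add(-4, 6), 2), -73)), Mul(-1, Function('D')(x, -79))) = Add(Mul(Rational(-1, 2), Pow(Add(Pow(Add(-4, 6), 2), -73), -1)), Mul(-1, Add(-79, 114))) = Add(Mul(Rational(-1, 2), Pow(Add(Pow(2, 2), -73), -1)), Mul(-1, 35)) = Add(Mul(Rational(-1, 2), Pow(Add(4, -73), -1)), -35) = Add(Mul(Rational(-1, 2), Pow(-69, -1)), -35) = Add(Mul(Rational(-1, 2), Rational(-1, 69)), -35) = Add(Rational(1, 138), -35) = Rational(-4829, 138)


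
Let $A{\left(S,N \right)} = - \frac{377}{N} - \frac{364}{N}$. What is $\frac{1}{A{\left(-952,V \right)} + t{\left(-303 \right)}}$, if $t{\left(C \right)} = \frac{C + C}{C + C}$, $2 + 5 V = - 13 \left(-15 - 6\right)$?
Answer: $- \frac{271}{3434} \approx -0.078917$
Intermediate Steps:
$V = \frac{271}{5}$ ($V = - \frac{2}{5} + \frac{\left(-13\right) \left(-15 - 6\right)}{5} = - \frac{2}{5} + \frac{\left(-13\right) \left(-21\right)}{5} = - \frac{2}{5} + \frac{1}{5} \cdot 273 = - \frac{2}{5} + \frac{273}{5} = \frac{271}{5} \approx 54.2$)
$A{\left(S,N \right)} = - \frac{741}{N}$
$t{\left(C \right)} = 1$ ($t{\left(C \right)} = \frac{2 C}{2 C} = 2 C \frac{1}{2 C} = 1$)
$\frac{1}{A{\left(-952,V \right)} + t{\left(-303 \right)}} = \frac{1}{- \frac{741}{\frac{271}{5}} + 1} = \frac{1}{\left(-741\right) \frac{5}{271} + 1} = \frac{1}{- \frac{3705}{271} + 1} = \frac{1}{- \frac{3434}{271}} = - \frac{271}{3434}$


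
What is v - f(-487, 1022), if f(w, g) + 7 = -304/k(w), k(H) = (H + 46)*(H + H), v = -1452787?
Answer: -312009202108/214767 ≈ -1.4528e+6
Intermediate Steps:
k(H) = 2*H*(46 + H) (k(H) = (46 + H)*(2*H) = 2*H*(46 + H))
f(w, g) = -7 - 152/(w*(46 + w)) (f(w, g) = -7 - 304*1/(2*w*(46 + w)) = -7 - 152/(w*(46 + w)))
v - f(-487, 1022) = -1452787 - (-152 - 7*(-487)*(46 - 487))/((-487)*(46 - 487)) = -1452787 - (-1)*(-152 - 7*(-487)*(-441))/(487*(-441)) = -1452787 - (-1)*(-1)*(-152 - 1503369)/(487*441) = -1452787 - (-1)*(-1)*(-1503521)/(487*441) = -1452787 - 1*(-1503521/214767) = -1452787 + 1503521/214767 = -312009202108/214767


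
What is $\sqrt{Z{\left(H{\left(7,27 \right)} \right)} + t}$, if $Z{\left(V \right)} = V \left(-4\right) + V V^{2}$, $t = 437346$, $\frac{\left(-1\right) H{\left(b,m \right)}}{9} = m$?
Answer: $3 i \sqrt{1545621} \approx 3729.7 i$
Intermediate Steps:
$H{\left(b,m \right)} = - 9 m$
$Z{\left(V \right)} = V^{3} - 4 V$ ($Z{\left(V \right)} = - 4 V + V^{3} = V^{3} - 4 V$)
$\sqrt{Z{\left(H{\left(7,27 \right)} \right)} + t} = \sqrt{\left(-9\right) 27 \left(-4 + \left(\left(-9\right) 27\right)^{2}\right) + 437346} = \sqrt{- 243 \left(-4 + \left(-243\right)^{2}\right) + 437346} = \sqrt{- 243 \left(-4 + 59049\right) + 437346} = \sqrt{\left(-243\right) 59045 + 437346} = \sqrt{-14347935 + 437346} = \sqrt{-13910589} = 3 i \sqrt{1545621}$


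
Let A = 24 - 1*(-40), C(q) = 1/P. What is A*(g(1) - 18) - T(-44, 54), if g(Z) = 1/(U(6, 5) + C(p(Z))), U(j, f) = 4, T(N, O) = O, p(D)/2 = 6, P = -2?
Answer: -8314/7 ≈ -1187.7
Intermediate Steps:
p(D) = 12 (p(D) = 2*6 = 12)
C(q) = -½ (C(q) = 1/(-2) = -½)
A = 64 (A = 24 + 40 = 64)
g(Z) = 2/7 (g(Z) = 1/(4 - ½) = 1/(7/2) = 2/7)
A*(g(1) - 18) - T(-44, 54) = 64*(2/7 - 18) - 1*54 = 64*(-124/7) - 54 = -7936/7 - 54 = -8314/7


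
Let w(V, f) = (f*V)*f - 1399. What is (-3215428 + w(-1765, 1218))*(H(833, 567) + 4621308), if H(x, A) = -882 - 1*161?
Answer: -12112656227662055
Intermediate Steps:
H(x, A) = -1043 (H(x, A) = -882 - 161 = -1043)
w(V, f) = -1399 + V*f² (w(V, f) = (V*f)*f - 1399 = V*f² - 1399 = -1399 + V*f²)
(-3215428 + w(-1765, 1218))*(H(833, 567) + 4621308) = (-3215428 + (-1399 - 1765*1218²))*(-1043 + 4621308) = (-3215428 + (-1399 - 1765*1483524))*4620265 = (-3215428 + (-1399 - 2618419860))*4620265 = (-3215428 - 2618421259)*4620265 = -2621636687*4620265 = -12112656227662055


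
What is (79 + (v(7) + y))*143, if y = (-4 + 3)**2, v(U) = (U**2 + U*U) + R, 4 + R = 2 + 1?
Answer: 25311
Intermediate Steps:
R = -1 (R = -4 + (2 + 1) = -4 + 3 = -1)
v(U) = -1 + 2*U**2 (v(U) = (U**2 + U*U) - 1 = (U**2 + U**2) - 1 = 2*U**2 - 1 = -1 + 2*U**2)
y = 1 (y = (-1)**2 = 1)
(79 + (v(7) + y))*143 = (79 + ((-1 + 2*7**2) + 1))*143 = (79 + ((-1 + 2*49) + 1))*143 = (79 + ((-1 + 98) + 1))*143 = (79 + (97 + 1))*143 = (79 + 98)*143 = 177*143 = 25311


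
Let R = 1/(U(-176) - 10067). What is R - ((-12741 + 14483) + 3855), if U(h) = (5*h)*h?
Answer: -810518360/144813 ≈ -5597.0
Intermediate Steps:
U(h) = 5*h²
R = 1/144813 (R = 1/(5*(-176)² - 10067) = 1/(5*30976 - 10067) = 1/(154880 - 10067) = 1/144813 ≈ 6.9055e-6)
R - ((-12741 + 14483) + 3855) = 1/144813 - ((-12741 + 14483) + 3855) = 1/144813 - (1742 + 3855) = 1/144813 - 1*5597 = 1/144813 - 5597 = -810518360/144813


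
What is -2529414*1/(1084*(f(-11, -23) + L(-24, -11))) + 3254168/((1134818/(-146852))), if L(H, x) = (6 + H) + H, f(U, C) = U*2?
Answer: -8287651830400621/19682283392 ≈ -4.2107e+5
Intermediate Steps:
f(U, C) = 2*U
L(H, x) = 6 + 2*H
-2529414*1/(1084*(f(-11, -23) + L(-24, -11))) + 3254168/((1134818/(-146852))) = -2529414*1/(1084*(2*(-11) + (6 + 2*(-24)))) + 3254168/((1134818/(-146852))) = -2529414*1/(1084*(-22 + (6 - 48))) + 3254168/((1134818*(-1/146852))) = -2529414*1/(1084*(-22 - 42)) + 3254168/(-567409/73426) = -2529414/(1084*(-64)) + 3254168*(-73426/567409) = -2529414/(-69376) - 238940539568/567409 = -2529414*(-1/69376) - 238940539568/567409 = 1264707/34688 - 238940539568/567409 = -8287651830400621/19682283392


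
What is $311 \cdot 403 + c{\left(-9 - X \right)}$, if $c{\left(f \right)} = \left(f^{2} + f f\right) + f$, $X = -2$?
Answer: $125424$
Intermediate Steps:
$c{\left(f \right)} = f + 2 f^{2}$ ($c{\left(f \right)} = \left(f^{2} + f^{2}\right) + f = 2 f^{2} + f = f + 2 f^{2}$)
$311 \cdot 403 + c{\left(-9 - X \right)} = 311 \cdot 403 + \left(-9 - -2\right) \left(1 + 2 \left(-9 - -2\right)\right) = 125333 + \left(-9 + 2\right) \left(1 + 2 \left(-9 + 2\right)\right) = 125333 - 7 \left(1 + 2 \left(-7\right)\right) = 125333 - 7 \left(1 - 14\right) = 125333 - -91 = 125333 + 91 = 125424$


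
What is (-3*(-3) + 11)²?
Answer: 400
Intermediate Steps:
(-3*(-3) + 11)² = (9 + 11)² = 20² = 400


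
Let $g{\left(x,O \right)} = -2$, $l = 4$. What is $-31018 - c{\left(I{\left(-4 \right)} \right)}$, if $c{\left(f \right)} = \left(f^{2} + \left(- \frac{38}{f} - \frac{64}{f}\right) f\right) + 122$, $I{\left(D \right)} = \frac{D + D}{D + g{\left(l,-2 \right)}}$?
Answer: $- \frac{279358}{9} \approx -31040.0$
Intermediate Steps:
$I{\left(D \right)} = \frac{2 D}{-2 + D}$ ($I{\left(D \right)} = \frac{D + D}{D - 2} = \frac{2 D}{-2 + D}$)
$c{\left(f \right)} = 20 + f^{2}$ ($c{\left(f \right)} = \left(f^{2} + - \frac{102}{f} f\right) + 122 = \left(f^{2} - 102\right) + 122 = \left(-102 + f^{2}\right) + 122 = 20 + f^{2}$)
$-31018 - c{\left(I{\left(-4 \right)} \right)} = -31018 - \left(20 + \left(2 \left(-4\right) \frac{1}{-2 - 4}\right)^{2}\right) = -31018 - \left(20 + \left(2 \left(-4\right) \frac{1}{-6}\right)^{2}\right) = -31018 - \left(20 + \left(2 \left(-4\right) \left(- \frac{1}{6}\right)\right)^{2}\right) = -31018 - \left(20 + \left(\frac{4}{3}\right)^{2}\right) = -31018 - \left(20 + \frac{16}{9}\right) = -31018 - \frac{196}{9} = - \frac{279358}{9}$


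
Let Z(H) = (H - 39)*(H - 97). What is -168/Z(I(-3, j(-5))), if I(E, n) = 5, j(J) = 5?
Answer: -21/391 ≈ -0.053708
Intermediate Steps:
Z(H) = (-97 + H)*(-39 + H) (Z(H) = (-39 + H)*(-97 + H) = (-97 + H)*(-39 + H))
-168/Z(I(-3, j(-5))) = -168/(3783 + 5² - 136*5) = -168/(3783 + 25 - 680) = -168/3128 = -168*1/3128 = -21/391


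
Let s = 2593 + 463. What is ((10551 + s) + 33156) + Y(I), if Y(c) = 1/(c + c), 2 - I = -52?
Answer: 5050405/108 ≈ 46763.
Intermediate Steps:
I = 54 (I = 2 - 1*(-52) = 2 + 52 = 54)
Y(c) = 1/(2*c)
s = 3056
((10551 + s) + 33156) + Y(I) = ((10551 + 3056) + 33156) + (1/2)/54 = (13607 + 33156) + (1/2)*(1/54) = 46763 + 1/108 = 5050405/108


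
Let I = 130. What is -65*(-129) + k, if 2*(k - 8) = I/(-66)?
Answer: 553873/66 ≈ 8392.0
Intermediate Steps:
k = 463/66 (k = 8 + (130/(-66))/2 = 8 + (130*(-1/66))/2 = 8 + (½)*(-65/33) = 8 - 65/66 = 463/66 ≈ 7.0152)
-65*(-129) + k = -65*(-129) + 463/66 = 8385 + 463/66 = 553873/66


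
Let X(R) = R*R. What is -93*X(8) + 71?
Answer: -5881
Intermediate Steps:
X(R) = R**2
-93*X(8) + 71 = -93*8**2 + 71 = -93*64 + 71 = -5952 + 71 = -5881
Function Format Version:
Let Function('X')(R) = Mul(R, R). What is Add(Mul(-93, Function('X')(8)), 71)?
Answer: -5881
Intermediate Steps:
Function('X')(R) = Pow(R, 2)
Add(Mul(-93, Function('X')(8)), 71) = Add(Mul(-93, Pow(8, 2)), 71) = Add(Mul(-93, 64), 71) = Add(-5952, 71) = -5881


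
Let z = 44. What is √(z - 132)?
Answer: 2*I*√22 ≈ 9.3808*I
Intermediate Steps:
√(z - 132) = √(44 - 132) = √(-88) = 2*I*√22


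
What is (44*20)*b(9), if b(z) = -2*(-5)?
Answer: 8800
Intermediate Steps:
b(z) = 10
(44*20)*b(9) = (44*20)*10 = 880*10 = 8800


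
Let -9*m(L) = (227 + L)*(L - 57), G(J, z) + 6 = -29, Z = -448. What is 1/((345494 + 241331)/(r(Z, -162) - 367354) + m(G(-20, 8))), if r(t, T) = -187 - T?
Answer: 1102137/2161367077 ≈ 0.00050993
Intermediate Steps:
G(J, z) = -35 (G(J, z) = -6 - 29 = -35)
m(L) = -(-57 + L)*(227 + L)/9 (m(L) = -(227 + L)*(L - 57)/9 = -(227 + L)*(-57 + L)/9 = -(-57 + L)*(227 + L)/9)
1/((345494 + 241331)/(r(Z, -162) - 367354) + m(G(-20, 8))) = 1/((345494 + 241331)/((-187 - 1*(-162)) - 367354) + (4313/3 - 170/9*(-35) - ⅑*(-35)²)) = 1/(586825/((-187 + 162) - 367354) + (4313/3 + 5950/9 - ⅑*1225)) = 1/(586825/(-25 - 367354) + (4313/3 + 5950/9 - 1225/9)) = 1/(586825/(-367379) + 5888/3) = 1/(586825*(-1/367379) + 5888/3) = 1/(-586825/367379 + 5888/3) = 1/(2161367077/1102137) = 1102137/2161367077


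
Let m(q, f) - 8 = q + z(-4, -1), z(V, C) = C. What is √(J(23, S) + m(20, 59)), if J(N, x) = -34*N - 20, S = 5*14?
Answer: 5*I*√31 ≈ 27.839*I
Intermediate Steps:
S = 70
J(N, x) = -20 - 34*N
m(q, f) = 7 + q (m(q, f) = 8 + (q - 1) = 8 + (-1 + q) = 7 + q)
√(J(23, S) + m(20, 59)) = √((-20 - 34*23) + (7 + 20)) = √((-20 - 782) + 27) = √(-802 + 27) = √(-775) = 5*I*√31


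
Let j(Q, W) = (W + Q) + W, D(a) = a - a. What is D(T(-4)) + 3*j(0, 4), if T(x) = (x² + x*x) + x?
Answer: 24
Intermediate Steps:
T(x) = x + 2*x² (T(x) = (x² + x²) + x = 2*x² + x = x + 2*x²)
D(a) = 0
j(Q, W) = Q + 2*W (j(Q, W) = (Q + W) + W = Q + 2*W)
D(T(-4)) + 3*j(0, 4) = 0 + 3*(0 + 2*4) = 0 + 3*(0 + 8) = 0 + 3*8 = 0 + 24 = 24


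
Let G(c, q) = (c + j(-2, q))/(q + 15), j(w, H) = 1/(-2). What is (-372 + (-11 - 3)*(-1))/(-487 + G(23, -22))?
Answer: 5012/6863 ≈ 0.73029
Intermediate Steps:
j(w, H) = -1/2
G(c, q) = (-1/2 + c)/(15 + q) (G(c, q) = (c - 1/2)/(q + 15) = (-1/2 + c)/(15 + q))
(-372 + (-11 - 3)*(-1))/(-487 + G(23, -22)) = (-372 + (-11 - 3)*(-1))/(-487 + (-1/2 + 23)/(15 - 22)) = (-372 - 14*(-1))/(-487 + (45/2)/(-7)) = (-372 + 14)/(-487 - 1/7*45/2) = -358/(-487 - 45/14) = -358/(-6863/14) = -358*(-14/6863) = 5012/6863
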